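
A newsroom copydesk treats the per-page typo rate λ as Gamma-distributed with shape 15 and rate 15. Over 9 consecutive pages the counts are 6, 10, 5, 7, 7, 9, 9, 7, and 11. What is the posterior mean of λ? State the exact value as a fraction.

Total count: 6 + 10 + 5 + 7 + 7 + 9 + 9 + 7 + 11 = 71.
Total exposure: 9 pages.
Conjugate update: add total count to the shape and total exposure to the rate, giving Gamma(86, 24).
Posterior mean = α'/β' = 86/24 = 43/12.

43/12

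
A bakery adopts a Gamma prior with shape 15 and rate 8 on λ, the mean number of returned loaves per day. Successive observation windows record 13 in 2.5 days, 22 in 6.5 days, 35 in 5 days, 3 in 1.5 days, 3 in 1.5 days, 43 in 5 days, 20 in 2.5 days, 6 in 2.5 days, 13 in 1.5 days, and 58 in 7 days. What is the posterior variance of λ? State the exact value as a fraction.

Total count: 13 + 22 + 35 + 3 + 3 + 43 + 20 + 6 + 13 + 58 = 216.
Total exposure: 2.5 + 6.5 + 5 + 1.5 + 1.5 + 5 + 2.5 + 2.5 + 1.5 + 7 = 35.5 days.
Gamma(α, β) with Poisson data over total exposure Σt gives posterior Gamma(α+Σx, β+Σt) = Gamma(231, 87/2).
Posterior variance = α'/β'² = 231/(7569/4) = 308/2523.

308/2523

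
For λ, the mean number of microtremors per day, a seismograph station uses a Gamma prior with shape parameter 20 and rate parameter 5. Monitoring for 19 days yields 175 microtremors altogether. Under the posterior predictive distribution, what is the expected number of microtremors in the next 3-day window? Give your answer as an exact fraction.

Total count 175 over total exposure 19 days.
Conjugate update: add total count to the shape and total exposure to the rate, giving Gamma(195, 24).
Predictive mean over a 3-day window = T·E[λ|data] = 3·195/24 = 195/8.

195/8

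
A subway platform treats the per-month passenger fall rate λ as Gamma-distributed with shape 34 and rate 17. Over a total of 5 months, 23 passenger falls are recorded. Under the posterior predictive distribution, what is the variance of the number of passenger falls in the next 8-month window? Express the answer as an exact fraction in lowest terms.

Total count 23 over total exposure 5 months.
The Gamma prior is conjugate for the Poisson rate, so λ | data ~ Gamma(34+23, 17+5) = Gamma(57, 22).
The posterior predictive for a window of length T is Negative Binomial with variance T·α'·(β'+T)/β'² = 8·57·30/484 = 3420/121.

3420/121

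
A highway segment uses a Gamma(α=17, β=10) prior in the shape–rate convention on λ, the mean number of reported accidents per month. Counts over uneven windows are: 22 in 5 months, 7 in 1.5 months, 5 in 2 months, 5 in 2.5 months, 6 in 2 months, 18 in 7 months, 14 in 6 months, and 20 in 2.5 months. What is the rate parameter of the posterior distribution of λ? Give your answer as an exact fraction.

77/2

Total count: 22 + 7 + 5 + 5 + 6 + 18 + 14 + 20 = 97.
Total exposure: 5 + 1.5 + 2 + 2.5 + 2 + 7 + 6 + 2.5 = 28.5 months.
By Gamma–Poisson conjugacy, the posterior is Gamma(α + Σx, β + Σt) = Gamma(17 + 97, 10 + 28.5) = Gamma(114, 77/2).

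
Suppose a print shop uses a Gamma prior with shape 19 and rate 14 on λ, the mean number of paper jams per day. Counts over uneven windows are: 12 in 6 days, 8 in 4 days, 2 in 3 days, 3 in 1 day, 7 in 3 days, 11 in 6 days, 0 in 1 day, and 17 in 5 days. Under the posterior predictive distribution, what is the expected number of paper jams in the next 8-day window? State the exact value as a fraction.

632/43

Total count: 12 + 8 + 2 + 3 + 7 + 11 + 0 + 17 = 60.
Total exposure: 6 + 4 + 3 + 1 + 3 + 6 + 1 + 5 = 29 days.
By Gamma–Poisson conjugacy, the posterior is Gamma(α + Σx, β + Σt) = Gamma(19 + 60, 14 + 29) = Gamma(79, 43).
Predictive mean over an 8-day window = T·E[λ|data] = 8·79/43 = 632/43.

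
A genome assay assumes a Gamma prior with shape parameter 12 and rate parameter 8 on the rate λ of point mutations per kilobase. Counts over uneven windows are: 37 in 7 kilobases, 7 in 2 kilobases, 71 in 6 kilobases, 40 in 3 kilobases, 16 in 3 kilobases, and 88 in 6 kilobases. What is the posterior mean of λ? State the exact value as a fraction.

271/35

Total count: 37 + 7 + 71 + 40 + 16 + 88 = 259.
Total exposure: 7 + 2 + 6 + 3 + 3 + 6 = 27 kilobases.
By Gamma–Poisson conjugacy, the posterior is Gamma(α + Σx, β + Σt) = Gamma(12 + 259, 8 + 27) = Gamma(271, 35).
Posterior mean = α'/β' = 271/35.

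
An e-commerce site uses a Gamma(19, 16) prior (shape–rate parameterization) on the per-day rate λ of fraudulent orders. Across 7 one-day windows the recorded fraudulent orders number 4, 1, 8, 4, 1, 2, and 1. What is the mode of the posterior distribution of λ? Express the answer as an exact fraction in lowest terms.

Total count: 4 + 1 + 8 + 4 + 1 + 2 + 1 = 21.
Total exposure: 7 days.
The Gamma prior is conjugate for the Poisson rate, so λ | data ~ Gamma(19+21, 16+7) = Gamma(40, 23).
Posterior mode = (α'−1)/β' = 39/23.

39/23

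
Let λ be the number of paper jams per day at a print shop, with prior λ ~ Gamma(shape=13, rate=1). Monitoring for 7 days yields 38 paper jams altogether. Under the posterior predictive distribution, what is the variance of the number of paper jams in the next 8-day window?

Total count 38 over total exposure 7 days.
The Gamma prior is conjugate for the Poisson rate, so λ | data ~ Gamma(13+38, 1+7) = Gamma(51, 8).
The posterior predictive for a window of length T is Negative Binomial with variance T·α'·(β'+T)/β'² = 8·51·16/64 = 102.

102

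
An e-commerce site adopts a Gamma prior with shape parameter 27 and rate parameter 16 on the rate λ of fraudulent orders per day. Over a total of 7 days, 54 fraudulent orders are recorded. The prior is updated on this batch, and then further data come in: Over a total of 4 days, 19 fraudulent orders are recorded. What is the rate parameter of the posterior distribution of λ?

27

Total count 54 over total exposure 7 days.
After the first batch: Gamma(27 + 54, 16 + 7) = Gamma(81, 23).
Total count 19 over total exposure 4 days.
After the second batch: Gamma(81 + 19, 23 + 4) = Gamma(100, 27).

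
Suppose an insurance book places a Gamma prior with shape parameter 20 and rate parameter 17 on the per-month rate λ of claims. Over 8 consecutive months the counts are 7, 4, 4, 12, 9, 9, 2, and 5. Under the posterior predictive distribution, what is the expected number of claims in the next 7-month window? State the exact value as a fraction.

Total count: 7 + 4 + 4 + 12 + 9 + 9 + 2 + 5 = 52.
Total exposure: 8 months.
Posterior: α' = 20 + 52 = 72, β' = 17 + 8 = 25.
Predictive mean over a 7-month window = T·E[λ|data] = 7·72/25 = 504/25.

504/25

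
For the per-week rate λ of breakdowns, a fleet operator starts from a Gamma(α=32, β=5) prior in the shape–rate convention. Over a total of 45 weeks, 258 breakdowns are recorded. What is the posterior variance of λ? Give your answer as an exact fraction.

Total count 258 over total exposure 45 weeks.
The Gamma prior is conjugate for the Poisson rate, so λ | data ~ Gamma(32+258, 5+45) = Gamma(290, 50).
Posterior variance = α'/β'² = 290/2500 = 29/250.

29/250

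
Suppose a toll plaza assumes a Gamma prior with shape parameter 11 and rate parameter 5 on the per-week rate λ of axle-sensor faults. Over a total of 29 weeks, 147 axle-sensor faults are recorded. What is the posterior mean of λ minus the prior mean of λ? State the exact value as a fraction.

208/85

Total count 147 over total exposure 29 weeks.
Gamma(α, β) with Poisson data over total exposure Σt gives posterior Gamma(α+Σx, β+Σt) = Gamma(158, 34).
Posterior mean = 158/34 = 79/17; prior mean = 11/5 = 11/5. Difference = 79/17 − 11/5 = 208/85.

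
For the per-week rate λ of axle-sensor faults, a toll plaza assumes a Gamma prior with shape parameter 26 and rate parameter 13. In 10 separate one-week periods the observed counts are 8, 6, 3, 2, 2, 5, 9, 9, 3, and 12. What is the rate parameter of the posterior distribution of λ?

23

Total count: 8 + 6 + 3 + 2 + 2 + 5 + 9 + 9 + 3 + 12 = 59.
Total exposure: 10 weeks.
Conjugate update: add total count to the shape and total exposure to the rate, giving Gamma(85, 23).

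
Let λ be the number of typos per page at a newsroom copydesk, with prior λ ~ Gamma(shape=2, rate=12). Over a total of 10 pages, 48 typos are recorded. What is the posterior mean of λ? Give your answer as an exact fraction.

Total count 48 over total exposure 10 pages.
By Gamma–Poisson conjugacy, the posterior is Gamma(α + Σx, β + Σt) = Gamma(2 + 48, 12 + 10) = Gamma(50, 22).
Posterior mean = α'/β' = 50/22 = 25/11.

25/11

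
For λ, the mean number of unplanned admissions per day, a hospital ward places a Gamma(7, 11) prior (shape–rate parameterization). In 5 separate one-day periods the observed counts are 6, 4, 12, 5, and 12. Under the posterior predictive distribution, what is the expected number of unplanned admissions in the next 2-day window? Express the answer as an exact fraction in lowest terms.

Total count: 6 + 4 + 12 + 5 + 12 = 39.
Total exposure: 5 days.
Conjugate update: add total count to the shape and total exposure to the rate, giving Gamma(46, 16).
Predictive mean over a 2-day window = T·E[λ|data] = 2·46/16 = 23/4.

23/4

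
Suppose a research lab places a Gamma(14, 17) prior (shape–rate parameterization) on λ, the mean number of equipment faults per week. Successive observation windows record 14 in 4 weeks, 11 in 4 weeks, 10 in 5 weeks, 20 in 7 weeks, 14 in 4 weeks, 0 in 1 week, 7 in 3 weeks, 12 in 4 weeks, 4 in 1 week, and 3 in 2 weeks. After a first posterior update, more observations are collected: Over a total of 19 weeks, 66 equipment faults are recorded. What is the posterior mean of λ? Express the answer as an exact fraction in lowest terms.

175/71

Total count: 14 + 11 + 10 + 20 + 14 + 0 + 7 + 12 + 4 + 3 = 95.
Total exposure: 4 + 4 + 5 + 7 + 4 + 1 + 3 + 4 + 1 + 2 = 35 weeks.
After the first batch: Gamma(14 + 95, 17 + 35) = Gamma(109, 52).
Total count 66 over total exposure 19 weeks.
After the second batch: Gamma(109 + 66, 52 + 19) = Gamma(175, 71).
Posterior mean = α'/β' = 175/71.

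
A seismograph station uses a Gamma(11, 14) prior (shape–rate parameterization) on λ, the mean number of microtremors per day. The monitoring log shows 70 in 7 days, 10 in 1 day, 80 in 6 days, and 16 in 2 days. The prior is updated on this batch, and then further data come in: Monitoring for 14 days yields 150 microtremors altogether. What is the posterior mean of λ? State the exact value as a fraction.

337/44

Total count: 70 + 10 + 80 + 16 = 176.
Total exposure: 7 + 1 + 6 + 2 = 16 days.
After the first batch: Gamma(11 + 176, 14 + 16) = Gamma(187, 30).
Total count 150 over total exposure 14 days.
After the second batch: Gamma(187 + 150, 30 + 14) = Gamma(337, 44).
Posterior mean = α'/β' = 337/44.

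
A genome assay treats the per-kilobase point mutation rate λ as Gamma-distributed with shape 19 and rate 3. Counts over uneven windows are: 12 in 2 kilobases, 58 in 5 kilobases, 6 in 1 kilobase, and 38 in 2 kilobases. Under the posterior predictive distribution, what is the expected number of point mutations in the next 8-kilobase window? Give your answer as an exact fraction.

1064/13

Total count: 12 + 58 + 6 + 38 = 114.
Total exposure: 2 + 5 + 1 + 2 = 10 kilobases.
Posterior: α' = 19 + 114 = 133, β' = 3 + 10 = 13.
Predictive mean over an 8-kilobase window = T·E[λ|data] = 8·133/13 = 1064/13.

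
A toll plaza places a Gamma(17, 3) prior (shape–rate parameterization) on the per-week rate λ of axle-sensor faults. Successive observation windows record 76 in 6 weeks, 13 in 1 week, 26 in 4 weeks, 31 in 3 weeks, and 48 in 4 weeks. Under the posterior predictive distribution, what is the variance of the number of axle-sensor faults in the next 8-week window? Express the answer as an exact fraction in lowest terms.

48952/441

Total count: 76 + 13 + 26 + 31 + 48 = 194.
Total exposure: 6 + 1 + 4 + 3 + 4 = 18 weeks.
By Gamma–Poisson conjugacy, the posterior is Gamma(α + Σx, β + Σt) = Gamma(17 + 194, 3 + 18) = Gamma(211, 21).
The posterior predictive for a window of length T is Negative Binomial with variance T·α'·(β'+T)/β'² = 8·211·29/441 = 48952/441.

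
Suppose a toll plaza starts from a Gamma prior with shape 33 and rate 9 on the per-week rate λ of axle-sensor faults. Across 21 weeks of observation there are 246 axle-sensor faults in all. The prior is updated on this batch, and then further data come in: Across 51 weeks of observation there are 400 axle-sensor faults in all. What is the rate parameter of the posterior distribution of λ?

Total count 246 over total exposure 21 weeks.
After the first batch: Gamma(33 + 246, 9 + 21) = Gamma(279, 30).
Total count 400 over total exposure 51 weeks.
After the second batch: Gamma(279 + 400, 30 + 51) = Gamma(679, 81).

81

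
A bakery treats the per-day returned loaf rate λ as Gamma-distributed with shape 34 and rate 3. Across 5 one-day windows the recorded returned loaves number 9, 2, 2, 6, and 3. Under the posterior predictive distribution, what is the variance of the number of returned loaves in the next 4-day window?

Total count: 9 + 2 + 2 + 6 + 3 = 22.
Total exposure: 5 days.
The Gamma prior is conjugate for the Poisson rate, so λ | data ~ Gamma(34+22, 3+5) = Gamma(56, 8).
The posterior predictive for a window of length T is Negative Binomial with variance T·α'·(β'+T)/β'² = 4·56·12/64 = 42.

42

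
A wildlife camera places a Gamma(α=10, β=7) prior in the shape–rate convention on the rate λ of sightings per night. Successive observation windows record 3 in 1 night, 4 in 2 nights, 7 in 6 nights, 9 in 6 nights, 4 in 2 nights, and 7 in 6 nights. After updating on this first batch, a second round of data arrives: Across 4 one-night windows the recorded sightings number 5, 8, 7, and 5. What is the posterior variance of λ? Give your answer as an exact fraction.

Total count: 3 + 4 + 7 + 9 + 4 + 7 = 34.
Total exposure: 1 + 2 + 6 + 6 + 2 + 6 = 23 nights.
After the first batch: Gamma(10 + 34, 7 + 23) = Gamma(44, 30).
Total count: 5 + 8 + 7 + 5 = 25.
Total exposure: 4 nights.
After the second batch: Gamma(44 + 25, 30 + 4) = Gamma(69, 34).
Posterior variance = α'/β'² = 69/1156.

69/1156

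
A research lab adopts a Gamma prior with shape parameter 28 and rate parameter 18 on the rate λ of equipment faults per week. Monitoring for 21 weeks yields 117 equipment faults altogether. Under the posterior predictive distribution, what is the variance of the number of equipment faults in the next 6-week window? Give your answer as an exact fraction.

4350/169

Total count 117 over total exposure 21 weeks.
Conjugate update: add total count to the shape and total exposure to the rate, giving Gamma(145, 39).
The posterior predictive for a window of length T is Negative Binomial with variance T·α'·(β'+T)/β'² = 6·145·45/1521 = 4350/169.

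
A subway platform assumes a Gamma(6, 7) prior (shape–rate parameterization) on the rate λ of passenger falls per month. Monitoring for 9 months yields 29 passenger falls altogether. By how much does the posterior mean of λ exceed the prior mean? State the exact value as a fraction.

149/112

Total count 29 over total exposure 9 months.
By Gamma–Poisson conjugacy, the posterior is Gamma(α + Σx, β + Σt) = Gamma(6 + 29, 7 + 9) = Gamma(35, 16).
Posterior mean = 35/16 = 35/16; prior mean = 6/7 = 6/7. Difference = 35/16 − 6/7 = 149/112.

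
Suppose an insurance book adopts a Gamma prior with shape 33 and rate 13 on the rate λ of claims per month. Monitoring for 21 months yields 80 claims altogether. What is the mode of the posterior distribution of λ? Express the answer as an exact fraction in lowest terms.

56/17

Total count 80 over total exposure 21 months.
Conjugate update: add total count to the shape and total exposure to the rate, giving Gamma(113, 34).
Posterior mode = (α'−1)/β' = 112/34 = 56/17.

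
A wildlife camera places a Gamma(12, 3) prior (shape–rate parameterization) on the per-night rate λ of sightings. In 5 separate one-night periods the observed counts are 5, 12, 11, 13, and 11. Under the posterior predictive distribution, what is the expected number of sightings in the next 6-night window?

Total count: 5 + 12 + 11 + 13 + 11 = 52.
Total exposure: 5 nights.
Gamma(α, β) with Poisson data over total exposure Σt gives posterior Gamma(α+Σx, β+Σt) = Gamma(64, 8).
Predictive mean over a 6-night window = T·E[λ|data] = 6·64/8 = 48.

48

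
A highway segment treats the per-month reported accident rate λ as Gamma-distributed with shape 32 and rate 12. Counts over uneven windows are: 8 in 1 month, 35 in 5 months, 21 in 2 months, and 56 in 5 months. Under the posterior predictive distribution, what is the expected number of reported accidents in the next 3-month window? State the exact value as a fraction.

456/25

Total count: 8 + 35 + 21 + 56 = 120.
Total exposure: 1 + 5 + 2 + 5 = 13 months.
By Gamma–Poisson conjugacy, the posterior is Gamma(α + Σx, β + Σt) = Gamma(32 + 120, 12 + 13) = Gamma(152, 25).
Predictive mean over a 3-month window = T·E[λ|data] = 3·152/25 = 456/25.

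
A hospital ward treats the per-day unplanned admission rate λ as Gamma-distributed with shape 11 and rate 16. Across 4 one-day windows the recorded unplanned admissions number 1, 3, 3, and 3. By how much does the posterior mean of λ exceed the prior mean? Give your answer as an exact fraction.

29/80

Total count: 1 + 3 + 3 + 3 = 10.
Total exposure: 4 days.
Gamma(α, β) with Poisson data over total exposure Σt gives posterior Gamma(α+Σx, β+Σt) = Gamma(21, 20).
Posterior mean = 21/20 = 21/20; prior mean = 11/16 = 11/16. Difference = 21/20 − 11/16 = 29/80.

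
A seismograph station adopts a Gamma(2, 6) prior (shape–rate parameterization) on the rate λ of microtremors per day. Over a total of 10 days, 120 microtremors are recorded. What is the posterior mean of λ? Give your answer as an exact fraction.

61/8

Total count 120 over total exposure 10 days.
The Gamma prior is conjugate for the Poisson rate, so λ | data ~ Gamma(2+120, 6+10) = Gamma(122, 16).
Posterior mean = α'/β' = 122/16 = 61/8.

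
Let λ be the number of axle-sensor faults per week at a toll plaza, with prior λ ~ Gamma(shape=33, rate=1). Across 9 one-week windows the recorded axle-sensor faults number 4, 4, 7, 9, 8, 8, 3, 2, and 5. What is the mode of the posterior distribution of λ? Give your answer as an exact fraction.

41/5

Total count: 4 + 4 + 7 + 9 + 8 + 8 + 3 + 2 + 5 = 50.
Total exposure: 9 weeks.
The Gamma prior is conjugate for the Poisson rate, so λ | data ~ Gamma(33+50, 1+9) = Gamma(83, 10).
Posterior mode = (α'−1)/β' = 82/10 = 41/5.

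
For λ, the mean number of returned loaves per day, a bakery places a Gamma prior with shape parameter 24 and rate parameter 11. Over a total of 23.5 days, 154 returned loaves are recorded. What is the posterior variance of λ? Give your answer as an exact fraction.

712/4761

Total count 154 over total exposure 23.5 days.
Posterior: α' = 24 + 154 = 178, β' = 11 + 23.5 = 69/2.
Posterior variance = α'/β'² = 178/(4761/4) = 712/4761.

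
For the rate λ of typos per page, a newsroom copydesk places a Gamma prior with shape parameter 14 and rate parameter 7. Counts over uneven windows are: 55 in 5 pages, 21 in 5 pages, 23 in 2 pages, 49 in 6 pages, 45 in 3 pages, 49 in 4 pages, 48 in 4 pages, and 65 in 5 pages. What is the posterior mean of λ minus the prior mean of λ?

Total count: 55 + 21 + 23 + 49 + 45 + 49 + 48 + 65 = 355.
Total exposure: 5 + 5 + 2 + 6 + 3 + 4 + 4 + 5 = 34 pages.
The Gamma prior is conjugate for the Poisson rate, so λ | data ~ Gamma(14+355, 7+34) = Gamma(369, 41).
Posterior mean = 369/41 = 9; prior mean = 14/7 = 2. Difference = 9 − 2 = 7.

7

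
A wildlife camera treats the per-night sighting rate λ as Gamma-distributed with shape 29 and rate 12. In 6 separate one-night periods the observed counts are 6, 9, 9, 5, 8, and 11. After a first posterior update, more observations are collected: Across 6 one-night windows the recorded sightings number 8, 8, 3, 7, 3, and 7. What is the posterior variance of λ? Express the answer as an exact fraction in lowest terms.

113/576

Total count: 6 + 9 + 9 + 5 + 8 + 11 = 48.
Total exposure: 6 nights.
After the first batch: Gamma(29 + 48, 12 + 6) = Gamma(77, 18).
Total count: 8 + 8 + 3 + 7 + 3 + 7 = 36.
Total exposure: 6 nights.
After the second batch: Gamma(77 + 36, 18 + 6) = Gamma(113, 24).
Posterior variance = α'/β'² = 113/576.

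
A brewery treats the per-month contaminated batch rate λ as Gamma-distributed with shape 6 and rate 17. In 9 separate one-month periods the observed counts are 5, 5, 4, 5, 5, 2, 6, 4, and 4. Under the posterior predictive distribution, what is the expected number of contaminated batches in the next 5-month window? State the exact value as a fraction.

115/13

Total count: 5 + 5 + 4 + 5 + 5 + 2 + 6 + 4 + 4 = 40.
Total exposure: 9 months.
The Gamma prior is conjugate for the Poisson rate, so λ | data ~ Gamma(6+40, 17+9) = Gamma(46, 26).
Predictive mean over a 5-month window = T·E[λ|data] = 5·46/26 = 115/13.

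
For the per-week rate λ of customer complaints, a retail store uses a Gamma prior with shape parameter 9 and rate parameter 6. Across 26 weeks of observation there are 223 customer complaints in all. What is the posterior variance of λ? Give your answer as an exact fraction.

29/128

Total count 223 over total exposure 26 weeks.
The Gamma prior is conjugate for the Poisson rate, so λ | data ~ Gamma(9+223, 6+26) = Gamma(232, 32).
Posterior variance = α'/β'² = 232/1024 = 29/128.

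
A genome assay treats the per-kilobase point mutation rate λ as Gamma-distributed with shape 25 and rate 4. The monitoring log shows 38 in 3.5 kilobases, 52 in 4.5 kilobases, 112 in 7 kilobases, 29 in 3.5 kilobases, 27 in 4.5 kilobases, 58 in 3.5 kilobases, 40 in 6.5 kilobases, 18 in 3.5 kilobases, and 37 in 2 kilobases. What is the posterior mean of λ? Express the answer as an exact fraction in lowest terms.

Total count: 38 + 52 + 112 + 29 + 27 + 58 + 40 + 18 + 37 = 411.
Total exposure: 3.5 + 4.5 + 7 + 3.5 + 4.5 + 3.5 + 6.5 + 3.5 + 2 = 38.5 kilobases.
Gamma(α, β) with Poisson data over total exposure Σt gives posterior Gamma(α+Σx, β+Σt) = Gamma(436, 85/2).
Posterior mean = α'/β' = 436/(85/2) = 872/85.

872/85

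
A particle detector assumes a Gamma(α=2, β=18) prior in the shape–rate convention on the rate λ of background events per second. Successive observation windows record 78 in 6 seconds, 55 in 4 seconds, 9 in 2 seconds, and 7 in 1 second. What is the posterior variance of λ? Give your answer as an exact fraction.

151/961

Total count: 78 + 55 + 9 + 7 = 149.
Total exposure: 6 + 4 + 2 + 1 = 13 seconds.
By Gamma–Poisson conjugacy, the posterior is Gamma(α + Σx, β + Σt) = Gamma(2 + 149, 18 + 13) = Gamma(151, 31).
Posterior variance = α'/β'² = 151/961.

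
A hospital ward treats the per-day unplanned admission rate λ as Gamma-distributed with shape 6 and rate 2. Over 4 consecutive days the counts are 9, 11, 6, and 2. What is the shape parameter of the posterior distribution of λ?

34

Total count: 9 + 11 + 6 + 2 = 28.
Total exposure: 4 days.
The Gamma prior is conjugate for the Poisson rate, so λ | data ~ Gamma(6+28, 2+4) = Gamma(34, 6).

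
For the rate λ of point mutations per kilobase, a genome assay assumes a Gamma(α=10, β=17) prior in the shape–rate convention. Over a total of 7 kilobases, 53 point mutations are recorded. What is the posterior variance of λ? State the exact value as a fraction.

Total count 53 over total exposure 7 kilobases.
Posterior: α' = 10 + 53 = 63, β' = 17 + 7 = 24.
Posterior variance = α'/β'² = 63/576 = 7/64.

7/64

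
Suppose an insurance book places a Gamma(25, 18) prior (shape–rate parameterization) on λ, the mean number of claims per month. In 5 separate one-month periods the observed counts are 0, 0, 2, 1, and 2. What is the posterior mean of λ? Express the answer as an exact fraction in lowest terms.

Total count: 0 + 0 + 2 + 1 + 2 = 5.
Total exposure: 5 months.
By Gamma–Poisson conjugacy, the posterior is Gamma(α + Σx, β + Σt) = Gamma(25 + 5, 18 + 5) = Gamma(30, 23).
Posterior mean = α'/β' = 30/23.

30/23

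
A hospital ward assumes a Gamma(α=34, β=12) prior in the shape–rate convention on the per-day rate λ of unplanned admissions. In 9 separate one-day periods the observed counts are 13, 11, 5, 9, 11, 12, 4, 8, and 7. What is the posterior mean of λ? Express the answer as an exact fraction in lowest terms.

38/7

Total count: 13 + 11 + 5 + 9 + 11 + 12 + 4 + 8 + 7 = 80.
Total exposure: 9 days.
Conjugate update: add total count to the shape and total exposure to the rate, giving Gamma(114, 21).
Posterior mean = α'/β' = 114/21 = 38/7.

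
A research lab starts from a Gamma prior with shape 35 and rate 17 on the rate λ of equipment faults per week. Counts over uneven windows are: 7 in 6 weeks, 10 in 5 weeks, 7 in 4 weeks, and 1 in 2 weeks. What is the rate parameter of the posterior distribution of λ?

34

Total count: 7 + 10 + 7 + 1 = 25.
Total exposure: 6 + 5 + 4 + 2 = 17 weeks.
Posterior: α' = 35 + 25 = 60, β' = 17 + 17 = 34.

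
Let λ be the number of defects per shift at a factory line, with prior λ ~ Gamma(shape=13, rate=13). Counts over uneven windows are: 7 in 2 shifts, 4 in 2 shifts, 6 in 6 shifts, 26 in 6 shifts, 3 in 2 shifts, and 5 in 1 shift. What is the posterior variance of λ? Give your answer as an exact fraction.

1/16

Total count: 7 + 4 + 6 + 26 + 3 + 5 = 51.
Total exposure: 2 + 2 + 6 + 6 + 2 + 1 = 19 shifts.
Gamma(α, β) with Poisson data over total exposure Σt gives posterior Gamma(α+Σx, β+Σt) = Gamma(64, 32).
Posterior variance = α'/β'² = 64/1024 = 1/16.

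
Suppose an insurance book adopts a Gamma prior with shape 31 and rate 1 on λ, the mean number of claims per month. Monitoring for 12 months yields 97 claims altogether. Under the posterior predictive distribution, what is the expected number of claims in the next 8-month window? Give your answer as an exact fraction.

1024/13

Total count 97 over total exposure 12 months.
By Gamma–Poisson conjugacy, the posterior is Gamma(α + Σx, β + Σt) = Gamma(31 + 97, 1 + 12) = Gamma(128, 13).
Predictive mean over an 8-month window = T·E[λ|data] = 8·128/13 = 1024/13.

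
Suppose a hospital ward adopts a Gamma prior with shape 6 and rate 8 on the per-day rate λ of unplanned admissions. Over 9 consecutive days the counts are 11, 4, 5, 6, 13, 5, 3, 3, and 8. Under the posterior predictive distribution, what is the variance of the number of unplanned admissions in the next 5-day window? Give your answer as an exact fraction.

Total count: 11 + 4 + 5 + 6 + 13 + 5 + 3 + 3 + 8 = 58.
Total exposure: 9 days.
Conjugate update: add total count to the shape and total exposure to the rate, giving Gamma(64, 17).
The posterior predictive for a window of length T is Negative Binomial with variance T·α'·(β'+T)/β'² = 5·64·22/289 = 7040/289.

7040/289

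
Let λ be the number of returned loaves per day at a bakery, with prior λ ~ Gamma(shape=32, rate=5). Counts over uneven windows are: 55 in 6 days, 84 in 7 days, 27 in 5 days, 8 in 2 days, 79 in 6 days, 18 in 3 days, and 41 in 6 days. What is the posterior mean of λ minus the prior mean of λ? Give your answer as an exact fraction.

Total count: 55 + 84 + 27 + 8 + 79 + 18 + 41 = 312.
Total exposure: 6 + 7 + 5 + 2 + 6 + 3 + 6 = 35 days.
Posterior: α' = 32 + 312 = 344, β' = 5 + 35 = 40.
Posterior mean = 344/40 = 43/5; prior mean = 32/5 = 32/5. Difference = 43/5 − 32/5 = 11/5.

11/5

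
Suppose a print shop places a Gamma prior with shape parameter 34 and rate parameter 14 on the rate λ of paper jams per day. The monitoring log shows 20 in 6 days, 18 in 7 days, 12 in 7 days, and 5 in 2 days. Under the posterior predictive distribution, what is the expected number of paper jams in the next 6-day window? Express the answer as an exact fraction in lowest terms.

89/6

Total count: 20 + 18 + 12 + 5 = 55.
Total exposure: 6 + 7 + 7 + 2 = 22 days.
Conjugate update: add total count to the shape and total exposure to the rate, giving Gamma(89, 36).
Predictive mean over a 6-day window = T·E[λ|data] = 6·89/36 = 89/6.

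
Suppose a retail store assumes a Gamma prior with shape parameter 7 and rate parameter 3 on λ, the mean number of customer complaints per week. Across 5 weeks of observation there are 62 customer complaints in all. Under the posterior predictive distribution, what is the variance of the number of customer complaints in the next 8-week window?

138

Total count 62 over total exposure 5 weeks.
Gamma(α, β) with Poisson data over total exposure Σt gives posterior Gamma(α+Σx, β+Σt) = Gamma(69, 8).
The posterior predictive for a window of length T is Negative Binomial with variance T·α'·(β'+T)/β'² = 8·69·16/64 = 138.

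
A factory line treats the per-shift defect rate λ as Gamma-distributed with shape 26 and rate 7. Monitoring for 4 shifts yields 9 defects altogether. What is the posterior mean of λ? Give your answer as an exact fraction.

35/11

Total count 9 over total exposure 4 shifts.
Conjugate update: add total count to the shape and total exposure to the rate, giving Gamma(35, 11).
Posterior mean = α'/β' = 35/11.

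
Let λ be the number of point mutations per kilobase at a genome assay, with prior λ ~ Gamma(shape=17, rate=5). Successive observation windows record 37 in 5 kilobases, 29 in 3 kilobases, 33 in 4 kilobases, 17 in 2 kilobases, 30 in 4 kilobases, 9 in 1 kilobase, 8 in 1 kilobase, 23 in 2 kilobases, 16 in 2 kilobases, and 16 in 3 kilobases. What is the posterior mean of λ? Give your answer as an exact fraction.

235/32

Total count: 37 + 29 + 33 + 17 + 30 + 9 + 8 + 23 + 16 + 16 = 218.
Total exposure: 5 + 3 + 4 + 2 + 4 + 1 + 1 + 2 + 2 + 3 = 27 kilobases.
By Gamma–Poisson conjugacy, the posterior is Gamma(α + Σx, β + Σt) = Gamma(17 + 218, 5 + 27) = Gamma(235, 32).
Posterior mean = α'/β' = 235/32.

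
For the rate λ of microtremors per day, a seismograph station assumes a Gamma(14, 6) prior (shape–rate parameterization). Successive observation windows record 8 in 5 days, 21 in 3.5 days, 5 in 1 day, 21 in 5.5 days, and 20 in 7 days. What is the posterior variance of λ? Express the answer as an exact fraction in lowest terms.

89/784

Total count: 8 + 21 + 5 + 21 + 20 = 75.
Total exposure: 5 + 3.5 + 1 + 5.5 + 7 = 22 days.
Conjugate update: add total count to the shape and total exposure to the rate, giving Gamma(89, 28).
Posterior variance = α'/β'² = 89/784.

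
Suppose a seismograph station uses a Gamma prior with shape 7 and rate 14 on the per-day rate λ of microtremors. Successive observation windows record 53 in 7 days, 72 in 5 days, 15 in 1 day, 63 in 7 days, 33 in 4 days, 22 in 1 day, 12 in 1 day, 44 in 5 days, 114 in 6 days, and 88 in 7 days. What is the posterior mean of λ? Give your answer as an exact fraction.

Total count: 53 + 72 + 15 + 63 + 33 + 22 + 12 + 44 + 114 + 88 = 516.
Total exposure: 7 + 5 + 1 + 7 + 4 + 1 + 1 + 5 + 6 + 7 = 44 days.
The Gamma prior is conjugate for the Poisson rate, so λ | data ~ Gamma(7+516, 14+44) = Gamma(523, 58).
Posterior mean = α'/β' = 523/58.

523/58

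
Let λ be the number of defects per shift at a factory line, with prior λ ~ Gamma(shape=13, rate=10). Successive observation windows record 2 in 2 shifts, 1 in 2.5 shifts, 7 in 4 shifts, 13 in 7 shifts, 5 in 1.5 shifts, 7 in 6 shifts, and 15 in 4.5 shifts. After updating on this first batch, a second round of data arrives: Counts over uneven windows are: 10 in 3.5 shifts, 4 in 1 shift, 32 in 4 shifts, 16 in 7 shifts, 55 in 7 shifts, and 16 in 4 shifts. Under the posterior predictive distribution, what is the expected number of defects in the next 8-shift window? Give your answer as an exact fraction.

49/2

Total count: 2 + 1 + 7 + 13 + 5 + 7 + 15 = 50.
Total exposure: 2 + 2.5 + 4 + 7 + 1.5 + 6 + 4.5 = 27.5 shifts.
After the first batch: Gamma(13 + 50, 10 + 27.5) = Gamma(63, 75/2).
Total count: 10 + 4 + 32 + 16 + 55 + 16 = 133.
Total exposure: 3.5 + 1 + 4 + 7 + 7 + 4 = 26.5 shifts.
After the second batch: Gamma(63 + 133, 75/2 + 26.5) = Gamma(196, 64).
Predictive mean over an 8-shift window = T·E[λ|data] = 8·196/64 = 49/2.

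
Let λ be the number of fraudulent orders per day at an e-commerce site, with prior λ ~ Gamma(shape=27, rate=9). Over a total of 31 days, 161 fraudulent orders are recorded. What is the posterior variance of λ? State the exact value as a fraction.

47/400

Total count 161 over total exposure 31 days.
By Gamma–Poisson conjugacy, the posterior is Gamma(α + Σx, β + Σt) = Gamma(27 + 161, 9 + 31) = Gamma(188, 40).
Posterior variance = α'/β'² = 188/1600 = 47/400.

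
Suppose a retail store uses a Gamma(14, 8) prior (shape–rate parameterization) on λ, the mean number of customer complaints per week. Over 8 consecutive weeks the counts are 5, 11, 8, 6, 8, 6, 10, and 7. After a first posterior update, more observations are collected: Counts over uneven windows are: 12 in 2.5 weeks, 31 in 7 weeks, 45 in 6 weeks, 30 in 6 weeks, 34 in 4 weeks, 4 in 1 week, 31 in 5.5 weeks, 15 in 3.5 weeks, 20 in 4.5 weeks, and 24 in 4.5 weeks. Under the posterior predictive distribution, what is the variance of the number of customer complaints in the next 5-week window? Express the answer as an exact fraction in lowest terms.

Total count: 5 + 11 + 8 + 6 + 8 + 6 + 10 + 7 = 61.
Total exposure: 8 weeks.
After the first batch: Gamma(14 + 61, 8 + 8) = Gamma(75, 16).
Total count: 12 + 31 + 45 + 30 + 34 + 4 + 31 + 15 + 20 + 24 = 246.
Total exposure: 2.5 + 7 + 6 + 6 + 4 + 1 + 5.5 + 3.5 + 4.5 + 4.5 = 44.5 weeks.
After the second batch: Gamma(75 + 246, 16 + 44.5) = Gamma(321, 121/2).
The posterior predictive for a window of length T is Negative Binomial with variance T·α'·(β'+T)/β'² = 5·321·(131/2)/(14641/4) = 420510/14641.

420510/14641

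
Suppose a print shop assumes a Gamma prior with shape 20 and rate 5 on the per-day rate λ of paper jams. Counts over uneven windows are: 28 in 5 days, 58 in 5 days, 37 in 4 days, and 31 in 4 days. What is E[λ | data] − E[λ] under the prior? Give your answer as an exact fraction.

Total count: 28 + 58 + 37 + 31 = 154.
Total exposure: 5 + 5 + 4 + 4 = 18 days.
Posterior: α' = 20 + 154 = 174, β' = 5 + 18 = 23.
Posterior mean = 174/23 = 174/23; prior mean = 20/5 = 4. Difference = 174/23 − 4 = 82/23.

82/23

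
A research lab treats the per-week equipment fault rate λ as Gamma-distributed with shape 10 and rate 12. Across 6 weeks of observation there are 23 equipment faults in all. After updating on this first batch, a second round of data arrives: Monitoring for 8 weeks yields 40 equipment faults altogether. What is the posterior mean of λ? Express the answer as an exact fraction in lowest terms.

73/26

Total count 23 over total exposure 6 weeks.
After the first batch: Gamma(10 + 23, 12 + 6) = Gamma(33, 18).
Total count 40 over total exposure 8 weeks.
After the second batch: Gamma(33 + 40, 18 + 8) = Gamma(73, 26).
Posterior mean = α'/β' = 73/26.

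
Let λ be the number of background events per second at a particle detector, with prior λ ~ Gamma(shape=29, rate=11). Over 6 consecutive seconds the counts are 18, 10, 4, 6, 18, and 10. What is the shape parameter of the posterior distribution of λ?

95

Total count: 18 + 10 + 4 + 6 + 18 + 10 = 66.
Total exposure: 6 seconds.
Gamma(α, β) with Poisson data over total exposure Σt gives posterior Gamma(α+Σx, β+Σt) = Gamma(95, 17).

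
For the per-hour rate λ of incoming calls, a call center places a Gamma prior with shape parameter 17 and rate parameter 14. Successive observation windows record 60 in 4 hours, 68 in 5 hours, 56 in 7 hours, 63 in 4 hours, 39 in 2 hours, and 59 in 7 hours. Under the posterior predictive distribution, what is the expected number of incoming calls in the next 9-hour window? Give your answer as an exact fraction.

Total count: 60 + 68 + 56 + 63 + 39 + 59 = 345.
Total exposure: 4 + 5 + 7 + 4 + 2 + 7 = 29 hours.
Gamma(α, β) with Poisson data over total exposure Σt gives posterior Gamma(α+Σx, β+Σt) = Gamma(362, 43).
Predictive mean over a 9-hour window = T·E[λ|data] = 9·362/43 = 3258/43.

3258/43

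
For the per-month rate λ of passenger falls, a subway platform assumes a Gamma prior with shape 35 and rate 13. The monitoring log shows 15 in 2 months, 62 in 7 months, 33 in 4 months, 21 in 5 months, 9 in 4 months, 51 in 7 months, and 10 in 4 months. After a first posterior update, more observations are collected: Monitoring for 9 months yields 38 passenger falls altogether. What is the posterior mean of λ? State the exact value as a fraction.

Total count: 15 + 62 + 33 + 21 + 9 + 51 + 10 = 201.
Total exposure: 2 + 7 + 4 + 5 + 4 + 7 + 4 = 33 months.
After the first batch: Gamma(35 + 201, 13 + 33) = Gamma(236, 46).
Total count 38 over total exposure 9 months.
After the second batch: Gamma(236 + 38, 46 + 9) = Gamma(274, 55).
Posterior mean = α'/β' = 274/55.

274/55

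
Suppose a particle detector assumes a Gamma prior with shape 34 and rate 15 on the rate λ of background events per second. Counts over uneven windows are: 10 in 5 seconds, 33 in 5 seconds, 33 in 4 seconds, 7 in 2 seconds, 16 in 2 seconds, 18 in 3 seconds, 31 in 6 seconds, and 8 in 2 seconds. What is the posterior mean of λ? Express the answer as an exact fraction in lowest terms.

Total count: 10 + 33 + 33 + 7 + 16 + 18 + 31 + 8 = 156.
Total exposure: 5 + 5 + 4 + 2 + 2 + 3 + 6 + 2 = 29 seconds.
Posterior: α' = 34 + 156 = 190, β' = 15 + 29 = 44.
Posterior mean = α'/β' = 190/44 = 95/22.

95/22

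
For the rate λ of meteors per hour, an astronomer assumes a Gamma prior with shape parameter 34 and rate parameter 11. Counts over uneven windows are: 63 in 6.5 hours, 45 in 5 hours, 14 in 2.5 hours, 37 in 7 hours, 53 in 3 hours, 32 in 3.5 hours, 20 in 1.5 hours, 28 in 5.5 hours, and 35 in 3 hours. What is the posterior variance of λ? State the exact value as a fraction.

1444/9409

Total count: 63 + 45 + 14 + 37 + 53 + 32 + 20 + 28 + 35 = 327.
Total exposure: 6.5 + 5 + 2.5 + 7 + 3 + 3.5 + 1.5 + 5.5 + 3 = 37.5 hours.
Gamma(α, β) with Poisson data over total exposure Σt gives posterior Gamma(α+Σx, β+Σt) = Gamma(361, 97/2).
Posterior variance = α'/β'² = 361/(9409/4) = 1444/9409.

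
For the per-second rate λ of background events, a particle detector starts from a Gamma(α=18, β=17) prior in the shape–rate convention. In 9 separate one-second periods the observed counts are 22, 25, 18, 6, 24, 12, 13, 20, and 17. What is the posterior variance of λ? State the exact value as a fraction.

175/676

Total count: 22 + 25 + 18 + 6 + 24 + 12 + 13 + 20 + 17 = 157.
Total exposure: 9 seconds.
By Gamma–Poisson conjugacy, the posterior is Gamma(α + Σx, β + Σt) = Gamma(18 + 157, 17 + 9) = Gamma(175, 26).
Posterior variance = α'/β'² = 175/676.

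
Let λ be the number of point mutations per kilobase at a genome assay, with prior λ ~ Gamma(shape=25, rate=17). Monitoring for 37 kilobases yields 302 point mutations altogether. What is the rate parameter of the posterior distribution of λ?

54

Total count 302 over total exposure 37 kilobases.
Conjugate update: add total count to the shape and total exposure to the rate, giving Gamma(327, 54).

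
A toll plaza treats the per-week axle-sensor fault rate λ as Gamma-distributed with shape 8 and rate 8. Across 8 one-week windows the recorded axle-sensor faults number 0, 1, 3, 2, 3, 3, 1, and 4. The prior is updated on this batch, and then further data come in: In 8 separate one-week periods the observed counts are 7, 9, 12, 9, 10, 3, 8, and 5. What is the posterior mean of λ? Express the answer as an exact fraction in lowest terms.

11/3

Total count: 0 + 1 + 3 + 2 + 3 + 3 + 1 + 4 = 17.
Total exposure: 8 weeks.
After the first batch: Gamma(8 + 17, 8 + 8) = Gamma(25, 16).
Total count: 7 + 9 + 12 + 9 + 10 + 3 + 8 + 5 = 63.
Total exposure: 8 weeks.
After the second batch: Gamma(25 + 63, 16 + 8) = Gamma(88, 24).
Posterior mean = α'/β' = 88/24 = 11/3.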